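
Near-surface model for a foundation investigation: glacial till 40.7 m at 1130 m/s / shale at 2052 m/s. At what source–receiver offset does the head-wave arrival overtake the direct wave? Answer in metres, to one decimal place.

θ_c = arcsin(1130/2052) = 33.41°, so cos θ_c = 0.8347 and tᵢ = 2h cos θ_c/V₁ = 0.0601 s.
At crossover x/V₁ = x/V₂ + tᵢ ⇒ x = tᵢ/(1/V₁ − 1/V₂) = 0.06013/(8.8496e-04 − 4.8733e-04) = 151.22 m.

151.2 m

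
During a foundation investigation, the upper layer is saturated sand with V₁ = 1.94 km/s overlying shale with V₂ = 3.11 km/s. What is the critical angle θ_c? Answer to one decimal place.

38.6°

At critical incidence the refracted ray runs along the interface (θ₂ = 90°), so sin θ_c = V₁/V₂.
θ_c = arcsin(1.94/3.11) = arcsin 0.6238 = 38.59°.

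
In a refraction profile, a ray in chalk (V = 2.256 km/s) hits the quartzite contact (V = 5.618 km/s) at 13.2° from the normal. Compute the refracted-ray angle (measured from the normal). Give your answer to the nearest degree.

sin θ₁/V₁ = sin θ₂/V₂ ⇒ sin θ₂ = 5.618·sin 13.2°/2.256 = 5.618·0.2284/2.256 = 0.5687.
θ₂ = sin⁻¹(0.5687) = 34.66° (from vertical).

35°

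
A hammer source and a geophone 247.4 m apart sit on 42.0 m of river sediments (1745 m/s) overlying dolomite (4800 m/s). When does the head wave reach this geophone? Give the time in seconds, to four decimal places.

t = x/V₂ + 2h·√(V₂²−V₁²)/(V₁V₂).
√(V₂²−V₁²) = √(4800²−1745²) = 4471.6 m/s; delay term = 2·42.0·4471.6/(1745·4800) = 0.04484 s.
t = 247.4/4800 + 0.04484 = 0.09639 s.

0.0964 s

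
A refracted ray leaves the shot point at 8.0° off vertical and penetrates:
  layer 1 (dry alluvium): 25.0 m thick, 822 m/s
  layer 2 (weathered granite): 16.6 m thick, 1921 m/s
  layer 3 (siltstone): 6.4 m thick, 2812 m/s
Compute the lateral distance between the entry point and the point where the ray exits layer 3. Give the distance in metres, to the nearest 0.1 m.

12.7 m

p = sin θ₁/V₁ = sin 8.0°/822 = 1.6931e-04 s/m is conserved through the stack.
Layer 1: θ = 8.00°; offset = 25.0·tan 8.00° = 3.514 m.
Layer 2: sin θ = p·1921 = 0.3252 → θ = 18.98°; offset = 16.6·tan 18.98° = 5.709 m.
Layer 3: sin θ = p·2812 = 0.4761 → θ = 28.43°; offset = 6.4·tan 28.43° = 3.465 m.
Summing the layer offsets gives 12.688 m.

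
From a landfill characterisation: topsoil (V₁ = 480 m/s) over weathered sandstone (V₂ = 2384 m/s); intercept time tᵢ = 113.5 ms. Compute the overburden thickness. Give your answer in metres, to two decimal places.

27.81 m

θ_c = arcsin(480/2384) = 11.62°; cos θ_c = 0.9795.
tᵢ = 2h cos θ_c/V₁ ⇒ h = tᵢ·V₁/(2 cos θ_c) = 0.1135·480/(2·0.9795) = 27.81 m.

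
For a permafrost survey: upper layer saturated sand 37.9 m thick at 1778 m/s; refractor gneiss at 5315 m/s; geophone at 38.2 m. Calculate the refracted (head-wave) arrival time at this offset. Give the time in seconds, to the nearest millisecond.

0.047 s

θ_c = arcsin(V₁/V₂) = arcsin(1778/5315) = 19.54°, cos θ_c = 0.9424.
Intercept time tᵢ = 2h cos θ_c / V₁ = 2·37.9·0.9424/1778 = 0.04018 s.
t = x/V₂ + tᵢ = 38.2/5315 + 0.04018 = 0.04736 s.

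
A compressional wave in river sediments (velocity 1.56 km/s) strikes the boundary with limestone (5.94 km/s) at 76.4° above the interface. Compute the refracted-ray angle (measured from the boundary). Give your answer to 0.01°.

26.45°

Angle from the normal: 90° − 76.4° = 13.6°.
Snell's law: sin θ₂ = (V₂/V₁)·sin θ₁ = (5.94/1.56)·sin 13.6° = 0.8953.
θ₂ = arcsin 0.8953 = 63.55° from the normal.
From the interface: 90° − 63.55° = 26.45°.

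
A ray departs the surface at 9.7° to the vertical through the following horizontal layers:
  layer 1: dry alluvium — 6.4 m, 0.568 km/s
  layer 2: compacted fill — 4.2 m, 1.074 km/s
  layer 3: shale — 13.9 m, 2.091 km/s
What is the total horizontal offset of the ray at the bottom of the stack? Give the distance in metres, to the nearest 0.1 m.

Apply Snell's law at each interface; in layer i the horizontal offset is hᵢ·tan θᵢ.
Layer 1: θ = 9.70°; offset = 6.4·tan 9.70° = 1.094 m.
Layer 2: sin θ = 1.074·sin 9.7°/0.568 = 0.3186, θ = 18.58°; offset = 4.2·tan 18.58° = 1.412 m.
Layer 3: sin θ = 2.091·sin 9.7°/0.568 = 0.6203, θ = 38.34°; offset = 13.9·tan 38.34° = 10.992 m.
Total horizontal offset = 13.497 m.

13.5 m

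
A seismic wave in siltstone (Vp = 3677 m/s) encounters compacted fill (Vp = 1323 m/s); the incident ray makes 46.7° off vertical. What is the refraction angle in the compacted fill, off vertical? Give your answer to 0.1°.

Snell's law: sin θ₂ = (V₂/V₁)·sin θ₁ = (1323/3677)·sin 46.7° = 0.2619.
θ₂ = arcsin 0.2619 = 15.18° from the normal.

15.2°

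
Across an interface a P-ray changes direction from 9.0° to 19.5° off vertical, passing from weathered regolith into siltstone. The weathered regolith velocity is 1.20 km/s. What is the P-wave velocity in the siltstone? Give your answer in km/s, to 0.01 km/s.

2.56 km/s

sin 9.0° = 0.1564; sin 19.5° = 0.3338.
V₂ = V₁·(sin θ₂/sin θ₁) = 1.20·(0.3338/0.1564) = 2.56 km/s.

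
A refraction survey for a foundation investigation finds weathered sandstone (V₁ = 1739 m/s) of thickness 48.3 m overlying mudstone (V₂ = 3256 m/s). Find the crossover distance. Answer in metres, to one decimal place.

175.3 m

θ_c = arcsin(1739/3256) = 32.28°, so cos θ_c = 0.8454 and tᵢ = 2h cos θ_c/V₁ = 0.0470 s.
At crossover x/V₁ = x/V₂ + tᵢ ⇒ x = tᵢ/(1/V₁ − 1/V₂) = 0.04696/(5.7504e-04 − 3.0713e-04) = 175.29 m.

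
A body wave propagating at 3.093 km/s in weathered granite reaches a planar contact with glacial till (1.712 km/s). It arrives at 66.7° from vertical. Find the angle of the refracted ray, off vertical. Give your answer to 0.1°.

Snell's law: sin θ₂ = (V₂/V₁)·sin θ₁ = (1.712/3.093)·sin 66.7° = 0.5084.
θ₂ = sin⁻¹(0.5084) = 30.56° (from vertical).

30.6°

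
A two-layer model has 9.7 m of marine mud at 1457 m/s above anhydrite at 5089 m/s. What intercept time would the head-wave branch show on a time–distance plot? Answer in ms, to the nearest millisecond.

tᵢ = 2h·√(V₂²−V₁²)/(V₁V₂).
√(V₂²−V₁²) = √(5089²−1457²) = 4876.0 m/s.
tᵢ = 2·9.7·4876.0/(1457·5089) = 0.01276 s.

13 ms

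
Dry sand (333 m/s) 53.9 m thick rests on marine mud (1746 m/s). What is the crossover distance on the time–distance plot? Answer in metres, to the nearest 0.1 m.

x_cross = 2h·√((V₂+V₁)/(V₂−V₁)).
(V₂+V₁)/(V₂−V₁) = (1746+333)/(1746−333) = 1.4713; √ = 1.2130.
x_cross = 2·53.9·1.2130 = 130.76 m.

130.8 m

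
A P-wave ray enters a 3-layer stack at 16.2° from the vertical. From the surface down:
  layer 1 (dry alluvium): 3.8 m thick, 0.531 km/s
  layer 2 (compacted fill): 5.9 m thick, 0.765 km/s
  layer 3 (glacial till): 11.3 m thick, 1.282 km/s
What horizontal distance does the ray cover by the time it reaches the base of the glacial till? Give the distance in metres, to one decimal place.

Apply Snell's law at each interface; in layer i the horizontal offset is hᵢ·tan θᵢ.
Layer 1: θ = 16.20°; offset = 3.8·tan 16.20° = 1.104 m.
Layer 2: sin θ = 0.765·sin 16.2°/0.531 = 0.4019, θ = 23.70°; offset = 5.9·tan 23.70° = 2.590 m.
Layer 3: sin θ = 1.282·sin 16.2°/0.531 = 0.6736, θ = 42.34°; offset = 11.3·tan 42.34° = 10.298 m.
Σ offsets = 13.992 m.

14.0 m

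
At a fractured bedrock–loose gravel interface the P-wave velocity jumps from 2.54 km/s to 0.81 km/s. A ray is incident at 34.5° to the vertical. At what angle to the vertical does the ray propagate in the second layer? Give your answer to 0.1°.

10.4°

Snell's law: sin θ₂ = (V₂/V₁)·sin θ₁ = (0.81/2.54)·sin 34.5° = 0.1806.
θ₂ = sin⁻¹(0.1806) = 10.41° (from vertical).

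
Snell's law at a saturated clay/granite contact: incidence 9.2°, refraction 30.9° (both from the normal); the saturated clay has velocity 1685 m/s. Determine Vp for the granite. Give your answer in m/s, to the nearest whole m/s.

Snell's law: sin 9.2°/V₁ = sin 30.9°/V₂.
V₂ = V₁·sin 30.9°/sin 9.2° = 1685 × 3.2120 = 5412.25 m/s.

5412 m/s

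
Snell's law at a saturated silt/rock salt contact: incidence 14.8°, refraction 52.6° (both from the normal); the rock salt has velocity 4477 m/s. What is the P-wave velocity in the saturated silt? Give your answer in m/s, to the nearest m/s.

sin 14.8° = 0.2554; sin 52.6° = 0.7944.
V₁ = V₂·(sin θ₁/sin θ₂) = 4477·(0.2554/0.7944) = 1439.59 m/s.

1440 m/s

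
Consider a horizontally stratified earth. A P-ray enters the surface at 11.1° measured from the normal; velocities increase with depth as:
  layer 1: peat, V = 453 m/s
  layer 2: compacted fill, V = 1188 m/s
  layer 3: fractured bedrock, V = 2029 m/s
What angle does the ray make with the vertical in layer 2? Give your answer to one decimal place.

Snell's law across each interface conserves sin θ / V, so sin θ_2 = V_2·sin θ₁/V₁.
sin θ_2 = 1188 × sin 11.1° / 453 = 0.5049.
θ_2 = 30.32° from the vertical.

30.3°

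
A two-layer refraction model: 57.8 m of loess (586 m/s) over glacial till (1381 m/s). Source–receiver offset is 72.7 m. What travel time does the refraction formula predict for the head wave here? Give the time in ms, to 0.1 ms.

θ_c = arcsin(V₁/V₂) = arcsin(586/1381) = 25.11°, cos θ_c = 0.9055.
Intercept time tᵢ = 2h cos θ_c / V₁ = 2·57.8·0.9055/586 = 0.17863 s.
t = x/V₂ + tᵢ = 72.7/1381 + 0.17863 = 0.23127 s.

231.3 ms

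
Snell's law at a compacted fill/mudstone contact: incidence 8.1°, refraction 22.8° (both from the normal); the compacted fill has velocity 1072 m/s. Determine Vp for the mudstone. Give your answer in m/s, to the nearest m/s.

2948 m/s

sin 8.1° = 0.1409; sin 22.8° = 0.3875.
V₂ = V₁·(sin θ₂/sin θ₁) = 1072·(0.3875/0.1409) = 2948.28 m/s.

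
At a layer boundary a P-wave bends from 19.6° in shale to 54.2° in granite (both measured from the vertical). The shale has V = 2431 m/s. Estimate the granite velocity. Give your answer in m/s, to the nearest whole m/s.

5878 m/s

sin 19.6° = 0.3355; sin 54.2° = 0.8111.
V₂ = V₁·(sin θ₂/sin θ₁) = 2431·(0.8111/0.3355) = 5877.74 m/s.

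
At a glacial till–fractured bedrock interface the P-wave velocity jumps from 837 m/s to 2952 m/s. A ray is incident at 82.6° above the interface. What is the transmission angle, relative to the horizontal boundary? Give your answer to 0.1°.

63.0°

Convert to the normal: θ₁ = 90° − 82.6° = 7.4°.
Snell's law: sin θ₂ = (V₂/V₁)·sin θ₁ = (2952/837)·sin 7.4° = 0.4542.
θ₂ = sin⁻¹(0.4542) = 27.02° (from vertical).
From the interface: 90° − 27.02° = 62.98°.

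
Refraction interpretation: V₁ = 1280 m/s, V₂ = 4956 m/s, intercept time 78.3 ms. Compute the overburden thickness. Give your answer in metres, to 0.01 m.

51.87 m

h = tᵢ·V₁·V₂ / (2·√(V₂²−V₁²)).
√(V₂²−V₁²) = √(4956² − 1280²) = 4787.9 m/s.
h = 0.0783 s × 1280 × 4956 / (2 × 4787.9) = 51.87 m.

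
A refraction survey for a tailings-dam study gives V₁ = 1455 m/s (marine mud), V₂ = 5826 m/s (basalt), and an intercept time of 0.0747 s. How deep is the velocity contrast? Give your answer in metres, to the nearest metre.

θ_c = arcsin(1455/5826) = 14.46°; cos θ_c = 0.9683.
tᵢ = 2h cos θ_c/V₁ ⇒ h = tᵢ·V₁/(2 cos θ_c) = 0.0747·1455/(2·0.9683) = 56.12 m.

56 m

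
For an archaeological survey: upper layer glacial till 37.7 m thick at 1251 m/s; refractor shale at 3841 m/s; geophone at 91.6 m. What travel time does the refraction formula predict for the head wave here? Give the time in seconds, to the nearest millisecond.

t = x/V₂ + 2h·√(V₂²−V₁²)/(V₁V₂).
√(V₂²−V₁²) = √(3841²−1251²) = 3631.6 m/s; delay term = 2·37.7·3631.6/(1251·3841) = 0.05699 s.
t = 91.6/3841 + 0.05699 = 0.08083 s.

0.081 s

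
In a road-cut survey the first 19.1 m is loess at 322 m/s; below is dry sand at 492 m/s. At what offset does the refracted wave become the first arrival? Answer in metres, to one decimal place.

83.6 m

x_cross = 2h·√((V₂+V₁)/(V₂−V₁)).
(V₂+V₁)/(V₂−V₁) = (492+322)/(492−322) = 4.7882; √ = 2.1882.
x_cross = 2·19.1·2.1882 = 83.59 m.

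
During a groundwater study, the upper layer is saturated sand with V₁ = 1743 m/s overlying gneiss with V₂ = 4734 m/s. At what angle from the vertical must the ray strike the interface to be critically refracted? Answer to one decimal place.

At critical incidence the refracted ray runs along the interface (θ₂ = 90°), so sin θ_c = V₁/V₂.
θ_c = arcsin(1743/4734) = arcsin 0.3682 = 21.60°.

21.6°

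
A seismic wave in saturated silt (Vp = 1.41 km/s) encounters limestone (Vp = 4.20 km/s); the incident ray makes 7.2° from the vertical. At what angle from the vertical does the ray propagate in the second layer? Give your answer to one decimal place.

21.9°

sin θ₁/V₁ = sin θ₂/V₂ ⇒ sin θ₂ = 4.20·sin 7.2°/1.41 = 4.20·0.1253/1.41 = 0.3733.
θ₂ = arcsin 0.3733 = 21.92° from the normal.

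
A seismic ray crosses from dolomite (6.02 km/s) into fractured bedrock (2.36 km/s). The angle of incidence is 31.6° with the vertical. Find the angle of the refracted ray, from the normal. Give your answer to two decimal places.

sin θ₁/V₁ = sin θ₂/V₂ ⇒ sin θ₂ = 2.36·sin 31.6°/6.02 = 2.36·0.5240/6.02 = 0.2054.
θ₂ = arcsin 0.2054 = 11.85° from the normal.

11.85°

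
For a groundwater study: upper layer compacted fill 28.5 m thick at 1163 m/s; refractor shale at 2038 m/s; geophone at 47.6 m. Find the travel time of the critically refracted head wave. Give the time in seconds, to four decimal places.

t = x/V₂ + 2h·√(V₂²−V₁²)/(V₁V₂).
√(V₂²−V₁²) = √(2038²−1163²) = 1673.6 m/s; delay term = 2·28.5·1673.6/(1163·2038) = 0.04025 s.
t = 47.6/2038 + 0.04025 = 0.06360 s.

0.0636 s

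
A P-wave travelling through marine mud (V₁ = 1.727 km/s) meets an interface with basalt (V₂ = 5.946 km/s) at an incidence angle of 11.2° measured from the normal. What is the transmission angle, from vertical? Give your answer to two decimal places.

sin θ₁/V₁ = sin θ₂/V₂ ⇒ sin θ₂ = 5.946·sin 11.2°/1.727 = 5.946·0.1942/1.727 = 0.6687.
θ₂ = sin⁻¹(0.6687) = 41.97° (from vertical).

41.97°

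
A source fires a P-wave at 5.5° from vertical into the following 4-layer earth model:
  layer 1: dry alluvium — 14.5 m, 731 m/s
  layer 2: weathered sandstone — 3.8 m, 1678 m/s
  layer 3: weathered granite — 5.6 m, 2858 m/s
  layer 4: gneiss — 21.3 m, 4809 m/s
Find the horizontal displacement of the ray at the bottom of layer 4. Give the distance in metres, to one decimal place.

Apply Snell's law at each interface; in layer i the horizontal offset is hᵢ·tan θᵢ.
Layer 1: θ = 5.50°; offset = 14.5·tan 5.50° = 1.396 m.
Layer 2: sin θ = 1678·sin 5.5°/731 = 0.2200, θ = 12.71°; offset = 3.8·tan 12.71° = 0.857 m.
Layer 3: sin θ = 2858·sin 5.5°/731 = 0.3747, θ = 22.01°; offset = 5.6·tan 22.01° = 2.263 m.
Layer 4: sin θ = 4809·sin 5.5°/731 = 0.6305, θ = 39.09°; offset = 21.3·tan 39.09° = 17.304 m.
Summing the layer offsets gives 21.820 m.

21.8 m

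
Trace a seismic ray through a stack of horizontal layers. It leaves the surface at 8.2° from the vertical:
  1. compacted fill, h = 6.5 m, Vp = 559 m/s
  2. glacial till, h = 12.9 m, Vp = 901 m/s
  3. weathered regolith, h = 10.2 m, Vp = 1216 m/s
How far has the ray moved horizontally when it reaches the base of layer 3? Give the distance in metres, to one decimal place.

7.3 m

Apply Snell's law at each interface; in layer i the horizontal offset is hᵢ·tan θᵢ.
Layer 1: θ = 8.20°; offset = 6.5·tan 8.20° = 0.937 m.
Layer 2: sin θ = 901·sin 8.2°/559 = 0.2299, θ = 13.29°; offset = 12.9·tan 13.29° = 3.047 m.
Layer 3: sin θ = 1216·sin 8.2°/559 = 0.3103, θ = 18.08°; offset = 10.2·tan 18.08° = 3.329 m.
Σ offsets = 7.313 m.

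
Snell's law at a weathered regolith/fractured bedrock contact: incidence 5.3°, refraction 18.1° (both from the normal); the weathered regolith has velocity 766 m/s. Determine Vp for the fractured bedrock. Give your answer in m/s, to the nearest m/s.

sin 5.3° = 0.0924; sin 18.1° = 0.3107.
V₂ = V₁·(sin θ₂/sin θ₁) = 766·(0.3107/0.0924) = 2576.34 m/s.

2576 m/s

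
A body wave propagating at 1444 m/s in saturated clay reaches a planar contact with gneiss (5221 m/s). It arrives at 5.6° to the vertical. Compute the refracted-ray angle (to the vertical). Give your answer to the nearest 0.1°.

20.7°

sin θ₁/V₁ = sin θ₂/V₂ ⇒ sin θ₂ = 5221·sin 5.6°/1444 = 5221·0.0976/1444 = 0.3528.
θ₂ = sin⁻¹(0.3528) = 20.66° (from vertical).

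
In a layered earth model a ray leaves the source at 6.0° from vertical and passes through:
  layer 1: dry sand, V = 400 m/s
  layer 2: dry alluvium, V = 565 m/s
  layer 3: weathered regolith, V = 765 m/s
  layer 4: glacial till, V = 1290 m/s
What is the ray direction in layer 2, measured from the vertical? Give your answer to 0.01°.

Ray parameter p = sin 6.0° / 400 = 2.6132e-04 s/m.
sin θ_2 = p·V_2 = 2.6132e-04 × 565 = 0.1476.
θ_2 = 8.49° from the vertical.

8.49°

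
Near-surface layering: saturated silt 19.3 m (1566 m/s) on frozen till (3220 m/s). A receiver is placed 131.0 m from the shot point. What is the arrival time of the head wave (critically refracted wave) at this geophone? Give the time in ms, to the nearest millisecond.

62 ms

t = x/V₂ + 2h·√(V₂²−V₁²)/(V₁V₂).
√(V₂²−V₁²) = √(3220²−1566²) = 2813.5 m/s; delay term = 2·19.3·2813.5/(1566·3220) = 0.02154 s.
t = 131.0/3220 + 0.02154 = 0.06222 s.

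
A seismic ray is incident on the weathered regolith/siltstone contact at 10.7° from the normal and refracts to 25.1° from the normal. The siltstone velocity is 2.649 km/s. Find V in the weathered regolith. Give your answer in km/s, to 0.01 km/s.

1.16 km/s

sin 10.7° = 0.1857; sin 25.1° = 0.4242.
V₁ = V₂·(sin θ₁/sin θ₂) = 2.649·(0.1857/0.4242) = 1.16 km/s.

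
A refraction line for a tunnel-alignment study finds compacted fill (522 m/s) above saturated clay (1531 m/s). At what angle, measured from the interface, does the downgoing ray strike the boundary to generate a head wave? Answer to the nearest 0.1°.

70.1°

Critical incidence: sin θ_c = V₁/V₂ = 522/1531 = 0.3410.
θ_c = arcsin 0.3410 = 19.93°.
Measured from the interface: 90° − 19.93° = 70.07°.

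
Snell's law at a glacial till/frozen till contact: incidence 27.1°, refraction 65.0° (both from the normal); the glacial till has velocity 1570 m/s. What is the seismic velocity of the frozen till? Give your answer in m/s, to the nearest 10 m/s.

Snell's law: sin 27.1°/V₁ = sin 65.0°/V₂.
V₂ = V₁·sin 65.0°/sin 27.1° = 1570 × 1.9895 = 3123.52 m/s.

3120 m/s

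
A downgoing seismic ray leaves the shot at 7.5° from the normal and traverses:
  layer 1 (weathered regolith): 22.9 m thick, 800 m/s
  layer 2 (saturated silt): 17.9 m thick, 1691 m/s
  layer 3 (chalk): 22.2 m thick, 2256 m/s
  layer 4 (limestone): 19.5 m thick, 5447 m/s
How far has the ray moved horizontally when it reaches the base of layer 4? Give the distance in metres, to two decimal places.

p = sin θ₁/V₁ = sin 7.5°/800 = 1.6316e-04 s/m is conserved through the stack.
Layer 1: θ = 7.50°; offset = 22.9·tan 7.50° = 3.0148 m.
Layer 2: sin θ = p·1691 = 0.2759 → θ = 16.02°; offset = 17.9·tan 16.02° = 5.1380 m.
Layer 3: sin θ = p·2256 = 0.3681 → θ = 21.60°; offset = 22.2·tan 21.60° = 8.7885 m.
Layer 4: sin θ = p·5447 = 0.8887 → θ = 62.71°; offset = 19.5·tan 62.71° = 37.8014 m.
Summing the layer offsets gives 54.7427 m.

54.74 m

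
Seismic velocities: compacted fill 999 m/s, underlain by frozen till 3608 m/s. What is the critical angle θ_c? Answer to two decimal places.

At critical incidence the refracted ray runs along the interface (θ₂ = 90°), so sin θ_c = V₁/V₂.
θ_c = arcsin(999/3608) = arcsin 0.2769 = 16.07°.

16.07°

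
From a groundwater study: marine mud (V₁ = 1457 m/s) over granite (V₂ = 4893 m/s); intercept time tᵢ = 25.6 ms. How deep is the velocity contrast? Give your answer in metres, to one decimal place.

h = tᵢ·V₁·V₂ / (2·√(V₂²−V₁²)).
√(V₂²−V₁²) = √(4893² − 1457²) = 4671.0 m/s.
h = 0.0256 s × 1457 × 4893 / (2 × 4671.0) = 19.54 m.

19.5 m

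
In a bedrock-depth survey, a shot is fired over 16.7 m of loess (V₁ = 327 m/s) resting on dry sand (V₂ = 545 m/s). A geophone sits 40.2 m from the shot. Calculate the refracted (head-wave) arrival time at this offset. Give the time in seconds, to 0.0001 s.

0.1555 s

θ_c = arcsin(V₁/V₂) = arcsin(327/545) = 36.87°, cos θ_c = 0.8000.
Intercept time tᵢ = 2h cos θ_c / V₁ = 2·16.7·0.8000/327 = 0.08171 s.
t = x/V₂ + tᵢ = 40.2/545 + 0.08171 = 0.15547 s.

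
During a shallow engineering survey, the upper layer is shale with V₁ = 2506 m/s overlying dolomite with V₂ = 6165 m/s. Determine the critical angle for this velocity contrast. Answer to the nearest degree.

24°

Critical incidence: sin θ_c = V₁/V₂ = 2506/6165 = 0.4065.
θ_c = arcsin 0.4065 = 23.98°.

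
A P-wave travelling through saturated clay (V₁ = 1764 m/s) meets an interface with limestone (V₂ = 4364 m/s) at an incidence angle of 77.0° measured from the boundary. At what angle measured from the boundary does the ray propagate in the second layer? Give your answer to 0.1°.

56.2°

Angle from the normal: 90° − 77.0° = 13.0°.
Snell's law: sin θ₂ = (V₂/V₁)·sin θ₁ = (4364/1764)·sin 13.0° = 0.5565.
θ₂ = arcsin 0.5565 = 33.81° from the normal.
From the interface: 90° − 33.81° = 56.19°.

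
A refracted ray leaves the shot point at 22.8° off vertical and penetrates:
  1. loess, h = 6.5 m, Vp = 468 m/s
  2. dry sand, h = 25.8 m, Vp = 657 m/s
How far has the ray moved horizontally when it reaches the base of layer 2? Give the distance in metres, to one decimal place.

Apply Snell's law at each interface; in layer i the horizontal offset is hᵢ·tan θᵢ.
Layer 1: θ = 22.80°; offset = 6.5·tan 22.80° = 2.732 m.
Layer 2: sin θ = 657·sin 22.8°/468 = 0.5440, θ = 32.96°; offset = 25.8·tan 32.96° = 16.727 m.
Σ offsets = 19.460 m.

19.5 m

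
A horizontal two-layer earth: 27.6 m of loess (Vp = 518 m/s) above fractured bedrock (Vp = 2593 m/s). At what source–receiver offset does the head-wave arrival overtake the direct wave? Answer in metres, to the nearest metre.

θ_c = arcsin(518/2593) = 11.52°, so cos θ_c = 0.9798 and tᵢ = 2h cos θ_c/V₁ = 0.1044 s.
At crossover x/V₁ = x/V₂ + tᵢ ⇒ x = tᵢ/(1/V₁ − 1/V₂) = 0.10442/(1.9305e-03 − 3.8565e-04) = 67.59 m.

68 m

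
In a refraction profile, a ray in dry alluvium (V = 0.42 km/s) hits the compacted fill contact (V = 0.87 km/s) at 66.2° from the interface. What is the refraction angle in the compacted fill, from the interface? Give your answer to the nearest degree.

33°

Convert to the normal: θ₁ = 90° − 66.2° = 23.8°.
Snell's law: sin θ₂ = (V₂/V₁)·sin θ₁ = (0.87/0.42)·sin 23.8° = 0.8359.
θ₂ = arcsin 0.8359 = 56.71° from the normal.
From the interface: 90° − 56.71° = 33.29°.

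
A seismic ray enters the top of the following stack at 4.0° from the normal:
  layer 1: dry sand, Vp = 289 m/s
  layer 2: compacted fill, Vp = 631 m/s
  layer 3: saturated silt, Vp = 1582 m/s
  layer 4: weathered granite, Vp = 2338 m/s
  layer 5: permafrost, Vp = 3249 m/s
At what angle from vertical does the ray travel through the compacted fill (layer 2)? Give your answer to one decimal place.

8.8°

Ray parameter p = sin 4.0° / 289 = 2.4137e-04 s/m.
sin θ_2 = p·V_2 = 2.4137e-04 × 631 = 0.1523.
θ_2 = 8.76° from the vertical.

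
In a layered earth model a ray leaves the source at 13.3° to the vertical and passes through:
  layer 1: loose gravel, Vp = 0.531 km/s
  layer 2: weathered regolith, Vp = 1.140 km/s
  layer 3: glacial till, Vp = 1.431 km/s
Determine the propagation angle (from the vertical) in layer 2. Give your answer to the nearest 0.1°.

Ray parameter p = sin 13.3° / 0.531 = 4.3324e-01 s/km.
sin θ_2 = p·V_2 = 4.3324e-01 × 1.140 = 0.4939.
θ_2 = arcsin 0.4939 = 29.60°.

29.6°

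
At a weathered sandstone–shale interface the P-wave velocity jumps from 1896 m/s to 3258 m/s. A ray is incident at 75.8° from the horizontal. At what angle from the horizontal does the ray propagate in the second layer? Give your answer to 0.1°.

Convert to the normal: θ₁ = 90° − 75.8° = 14.2°.
sin θ₁/V₁ = sin θ₂/V₂ ⇒ sin θ₂ = 3258·sin 14.2°/1896 = 3258·0.2453/1896 = 0.4215.
θ₂ = sin⁻¹(0.4215) = 24.93° (from vertical).
From the interface: 90° − 24.93° = 65.07°.

65.1°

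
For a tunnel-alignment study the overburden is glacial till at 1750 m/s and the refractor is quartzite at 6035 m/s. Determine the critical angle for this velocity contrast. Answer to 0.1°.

Critical incidence: sin θ_c = V₁/V₂ = 1750/6035 = 0.2900.
θ_c = arcsin 0.2900 = 16.86°.

16.9°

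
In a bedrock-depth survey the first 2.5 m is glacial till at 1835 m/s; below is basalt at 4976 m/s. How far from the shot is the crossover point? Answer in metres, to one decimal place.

x_cross = 2h·√((V₂+V₁)/(V₂−V₁)).
(V₂+V₁)/(V₂−V₁) = (4976+1835)/(4976−1835) = 2.1684; √ = 1.4726.
x_cross = 2·2.5·1.4726 = 7.36 m.

7.4 m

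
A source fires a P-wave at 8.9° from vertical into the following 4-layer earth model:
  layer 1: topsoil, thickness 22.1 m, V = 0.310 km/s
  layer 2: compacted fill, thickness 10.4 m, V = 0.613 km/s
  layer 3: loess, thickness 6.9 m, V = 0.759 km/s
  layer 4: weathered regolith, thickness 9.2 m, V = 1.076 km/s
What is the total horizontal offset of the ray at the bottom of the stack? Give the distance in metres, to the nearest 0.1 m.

15.5 m

p = sin θ₁/V₁ = sin 8.9°/0.310 = 4.9907e-01 s/km is conserved through the stack.
Layer 1: θ = 8.90°; offset = 22.1·tan 8.90° = 3.461 m.
Layer 2: sin θ = p·0.613 = 0.3059 → θ = 17.81°; offset = 10.4·tan 17.81° = 3.342 m.
Layer 3: sin θ = p·0.759 = 0.3788 → θ = 22.26°; offset = 6.9·tan 22.26° = 2.824 m.
Layer 4: sin θ = p·1.076 = 0.5370 → θ = 32.48°; offset = 9.2·tan 32.48° = 5.856 m.
Summing the layer offsets gives 15.483 m.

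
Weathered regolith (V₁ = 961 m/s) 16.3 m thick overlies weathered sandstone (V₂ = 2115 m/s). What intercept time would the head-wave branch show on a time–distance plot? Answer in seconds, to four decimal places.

tᵢ = 2h·√(V₂²−V₁²)/(V₁V₂).
√(V₂²−V₁²) = √(2115²−961²) = 1884.1 m/s.
tᵢ = 2·16.3·1884.1/(961·2115) = 0.03022 s.

0.0302 s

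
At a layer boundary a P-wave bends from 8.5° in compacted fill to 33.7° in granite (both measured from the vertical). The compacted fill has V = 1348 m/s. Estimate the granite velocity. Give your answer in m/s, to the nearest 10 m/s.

5060 m/s

Snell's law: sin 8.5°/V₁ = sin 33.7°/V₂.
V₂ = V₁·sin 33.7°/sin 8.5° = 1348 × 3.7538 = 5060.10 m/s.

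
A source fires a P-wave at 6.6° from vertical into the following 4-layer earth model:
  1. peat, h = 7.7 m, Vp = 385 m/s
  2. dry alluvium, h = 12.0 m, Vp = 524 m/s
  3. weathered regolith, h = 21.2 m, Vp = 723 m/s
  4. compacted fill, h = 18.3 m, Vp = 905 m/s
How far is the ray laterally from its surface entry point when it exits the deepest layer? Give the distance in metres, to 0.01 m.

Apply Snell's law at each interface; in layer i the horizontal offset is hᵢ·tan θᵢ.
Layer 1: θ = 6.60°; offset = 7.7·tan 6.60° = 0.8909 m.
Layer 2: sin θ = 524·sin 6.6°/385 = 0.1564, θ = 9.00°; offset = 12.0·tan 9.00° = 1.9006 m.
Layer 3: sin θ = 723·sin 6.6°/385 = 0.2158, θ = 12.46°; offset = 21.2·tan 12.46° = 4.6863 m.
Layer 4: sin θ = 905·sin 6.6°/385 = 0.2702, θ = 15.67°; offset = 18.3·tan 15.67° = 5.1352 m.
Total horizontal offset = 12.6131 m.

12.61 m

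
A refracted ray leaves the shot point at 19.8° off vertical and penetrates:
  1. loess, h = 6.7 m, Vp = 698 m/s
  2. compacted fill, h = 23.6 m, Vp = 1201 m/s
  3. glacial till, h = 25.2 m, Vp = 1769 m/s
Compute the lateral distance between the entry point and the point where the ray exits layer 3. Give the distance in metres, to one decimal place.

61.5 m

p = sin θ₁/V₁ = sin 19.8°/698 = 4.8530e-04 s/m is conserved through the stack.
Layer 1: θ = 19.80°; offset = 6.7·tan 19.80° = 2.412 m.
Layer 2: sin θ = p·1201 = 0.5828 → θ = 35.65°; offset = 23.6·tan 35.65° = 16.928 m.
Layer 3: sin θ = p·1769 = 0.8585 → θ = 59.15°; offset = 25.2·tan 59.15° = 42.186 m.
Σ offsets = 61.525 m.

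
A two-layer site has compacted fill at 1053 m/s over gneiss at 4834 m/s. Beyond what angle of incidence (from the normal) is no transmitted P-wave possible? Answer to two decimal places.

12.58°

Critical incidence: sin θ_c = V₁/V₂ = 1053/4834 = 0.2178.
θ_c = arcsin 0.2178 = 12.58°.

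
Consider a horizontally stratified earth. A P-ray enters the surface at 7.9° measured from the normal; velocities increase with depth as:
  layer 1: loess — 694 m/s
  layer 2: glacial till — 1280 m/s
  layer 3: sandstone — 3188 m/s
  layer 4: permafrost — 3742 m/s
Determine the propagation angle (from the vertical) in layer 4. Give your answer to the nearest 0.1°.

47.8°

Ray parameter p = sin 7.9° / 694 = 1.9805e-04 s/m.
sin θ_4 = p·V_4 = 1.9805e-04 × 3742 = 0.7411.
θ_4 = arcsin 0.7411 = 47.82°.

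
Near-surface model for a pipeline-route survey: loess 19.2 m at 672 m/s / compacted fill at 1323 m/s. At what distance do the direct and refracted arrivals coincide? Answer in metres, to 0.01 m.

67.22 m

θ_c = arcsin(672/1323) = 30.53°, so cos θ_c = 0.8614 and tᵢ = 2h cos θ_c/V₁ = 0.0492 s.
At crossover x/V₁ = x/V₂ + tᵢ ⇒ x = tᵢ/(1/V₁ − 1/V₂) = 0.04922/(1.4881e-03 − 7.5586e-04) = 67.22 m.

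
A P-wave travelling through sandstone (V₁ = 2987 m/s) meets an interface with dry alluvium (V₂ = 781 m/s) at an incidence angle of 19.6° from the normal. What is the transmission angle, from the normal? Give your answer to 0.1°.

5.0°

sin θ₁/V₁ = sin θ₂/V₂ ⇒ sin θ₂ = 781·sin 19.6°/2987 = 781·0.3355/2987 = 0.0877.
θ₂ = arcsin 0.0877 = 5.03° from the normal.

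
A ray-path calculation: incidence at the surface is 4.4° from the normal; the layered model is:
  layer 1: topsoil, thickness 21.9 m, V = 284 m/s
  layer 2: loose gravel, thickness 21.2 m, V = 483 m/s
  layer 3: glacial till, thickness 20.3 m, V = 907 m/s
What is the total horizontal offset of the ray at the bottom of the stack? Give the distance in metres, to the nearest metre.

10 m

p = sin θ₁/V₁ = sin 4.4°/284 = 2.7014e-04 s/m is conserved through the stack.
Layer 1: θ = 4.40°; offset = 21.9·tan 4.40° = 1.685 m.
Layer 2: sin θ = p·483 = 0.1305 → θ = 7.50°; offset = 21.2·tan 7.50° = 2.790 m.
Layer 3: sin θ = p·907 = 0.2450 → θ = 14.18°; offset = 20.3·tan 14.18° = 5.130 m.
Summing the layer offsets gives 9.605 m.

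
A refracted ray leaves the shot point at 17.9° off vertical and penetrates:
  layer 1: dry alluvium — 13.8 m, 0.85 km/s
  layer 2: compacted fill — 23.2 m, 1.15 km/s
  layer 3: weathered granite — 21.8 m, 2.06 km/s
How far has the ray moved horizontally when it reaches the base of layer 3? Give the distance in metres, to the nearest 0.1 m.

Ray parameter p = sin 17.9° / 0.85 km/s = 3.6160e-01 s/km.
Layer 1: θ = 17.90°; offset = 13.8·tan 17.90° = 4.457 m.
Layer 2: sin θ = p·1.15 = 0.4158 → θ = 24.57°; offset = 23.2·tan 24.57° = 10.608 m.
Layer 3: sin θ = p·2.06 = 0.7449 → θ = 48.15°; offset = 21.8·tan 48.15° = 24.339 m.
Total horizontal offset = 39.404 m.

39.4 m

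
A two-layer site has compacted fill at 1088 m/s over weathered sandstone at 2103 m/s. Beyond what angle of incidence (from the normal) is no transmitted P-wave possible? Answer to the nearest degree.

Critical incidence: sin θ_c = V₁/V₂ = 1088/2103 = 0.5174.
θ_c = arcsin 0.5174 = 31.16°.

31°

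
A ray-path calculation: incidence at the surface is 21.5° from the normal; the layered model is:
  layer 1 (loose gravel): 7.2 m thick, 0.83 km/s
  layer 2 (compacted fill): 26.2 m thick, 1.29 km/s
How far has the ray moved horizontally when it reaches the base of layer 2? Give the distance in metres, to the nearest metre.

Apply Snell's law at each interface; in layer i the horizontal offset is hᵢ·tan θᵢ.
Layer 1: θ = 21.50°; offset = 7.2·tan 21.50° = 2.836 m.
Layer 2: sin θ = 1.29·sin 21.5°/0.83 = 0.5696, θ = 34.72°; offset = 26.2·tan 34.72° = 18.158 m.
Total horizontal offset = 20.994 m.

21 m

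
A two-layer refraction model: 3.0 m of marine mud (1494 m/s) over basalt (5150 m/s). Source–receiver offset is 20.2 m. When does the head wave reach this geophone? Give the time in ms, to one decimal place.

7.8 ms

t = x/V₂ + 2h·√(V₂²−V₁²)/(V₁V₂).
√(V₂²−V₁²) = √(5150²−1494²) = 4928.5 m/s; delay term = 2·3.0·4928.5/(1494·5150) = 0.00384 s.
t = 20.2/5150 + 0.00384 = 0.00777 s.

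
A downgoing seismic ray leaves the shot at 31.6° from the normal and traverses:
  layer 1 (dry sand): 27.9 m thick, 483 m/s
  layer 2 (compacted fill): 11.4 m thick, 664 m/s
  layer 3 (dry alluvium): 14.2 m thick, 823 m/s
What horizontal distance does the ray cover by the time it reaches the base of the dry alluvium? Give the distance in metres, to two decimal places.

p = sin θ₁/V₁ = sin 31.6°/483 = 1.0849e-03 s/m is conserved through the stack.
Layer 1: θ = 31.60°; offset = 27.9·tan 31.60° = 17.1642 m.
Layer 2: sin θ = p·664 = 0.7203 → θ = 46.08°; offset = 11.4·tan 46.08° = 11.8393 m.
Layer 3: sin θ = p·823 = 0.8928 → θ = 63.23°; offset = 14.2·tan 63.23° = 28.1502 m.
Σ offsets = 57.1537 m.

57.15 m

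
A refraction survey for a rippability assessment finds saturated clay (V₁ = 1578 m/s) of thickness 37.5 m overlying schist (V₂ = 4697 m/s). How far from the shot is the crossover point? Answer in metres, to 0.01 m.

106.38 m

θ_c = arcsin(1578/4697) = 19.63°, so cos θ_c = 0.9419 and tᵢ = 2h cos θ_c/V₁ = 0.0448 s.
At crossover x/V₁ = x/V₂ + tᵢ ⇒ x = tᵢ/(1/V₁ − 1/V₂) = 0.04477/(6.3371e-04 − 2.1290e-04) = 106.38 m.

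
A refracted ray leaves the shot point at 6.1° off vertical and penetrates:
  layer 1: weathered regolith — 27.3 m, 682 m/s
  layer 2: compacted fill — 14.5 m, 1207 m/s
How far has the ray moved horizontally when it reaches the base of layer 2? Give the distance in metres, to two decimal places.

5.69 m

p = sin θ₁/V₁ = sin 6.1°/682 = 1.5581e-04 s/m is conserved through the stack.
Layer 1: θ = 6.10°; offset = 27.3·tan 6.10° = 2.9175 m.
Layer 2: sin θ = p·1207 = 0.1881 → θ = 10.84°; offset = 14.5·tan 10.84° = 2.7765 m.
Summing the layer offsets gives 5.6940 m.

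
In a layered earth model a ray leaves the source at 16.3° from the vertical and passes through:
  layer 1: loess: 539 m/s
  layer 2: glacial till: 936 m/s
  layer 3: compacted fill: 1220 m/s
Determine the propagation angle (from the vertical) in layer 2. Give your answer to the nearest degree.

29°

Ray parameter p = sin 16.3° / 539 = 5.2072e-04 s/m.
sin θ_2 = p·V_2 = 5.2072e-04 × 936 = 0.4874.
θ_2 = 29.17° from the vertical.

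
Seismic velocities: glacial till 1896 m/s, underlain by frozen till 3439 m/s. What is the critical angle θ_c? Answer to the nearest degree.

33°

Critical incidence: sin θ_c = V₁/V₂ = 1896/3439 = 0.5513.
θ_c = arcsin 0.5513 = 33.46°.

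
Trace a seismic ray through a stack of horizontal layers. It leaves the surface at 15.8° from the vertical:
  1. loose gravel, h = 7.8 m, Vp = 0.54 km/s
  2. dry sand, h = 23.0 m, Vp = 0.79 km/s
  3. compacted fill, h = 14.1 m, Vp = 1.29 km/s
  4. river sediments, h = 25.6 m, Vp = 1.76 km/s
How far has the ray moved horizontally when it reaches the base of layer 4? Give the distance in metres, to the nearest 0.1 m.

Ray parameter p = sin 15.8° / 0.54 km/s = 5.0422e-01 s/km.
Layer 1: θ = 15.80°; offset = 7.8·tan 15.80° = 2.207 m.
Layer 2: sin θ = p·0.79 = 0.3983 → θ = 23.47°; offset = 23.0·tan 23.47° = 9.988 m.
Layer 3: sin θ = p·1.29 = 0.6504 → θ = 40.58°; offset = 14.1·tan 40.58° = 12.075 m.
Layer 4: sin θ = p·1.76 = 0.8874 → θ = 62.55°; offset = 25.6·tan 62.55° = 49.287 m.
Total horizontal offset = 73.557 m.

73.6 m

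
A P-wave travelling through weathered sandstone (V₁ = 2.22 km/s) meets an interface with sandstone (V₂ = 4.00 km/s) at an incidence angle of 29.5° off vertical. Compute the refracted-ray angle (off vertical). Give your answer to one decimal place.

62.5°

sin θ₁/V₁ = sin θ₂/V₂ ⇒ sin θ₂ = 4.00·sin 29.5°/2.22 = 4.00·0.4924/2.22 = 0.8872.
θ₂ = arcsin 0.8872 = 62.53° from the normal.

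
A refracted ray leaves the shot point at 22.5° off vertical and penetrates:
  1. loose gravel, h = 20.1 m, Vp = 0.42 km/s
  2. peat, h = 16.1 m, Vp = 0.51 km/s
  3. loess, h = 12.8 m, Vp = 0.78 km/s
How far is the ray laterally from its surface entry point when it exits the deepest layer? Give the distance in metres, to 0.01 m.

29.71 m

Ray parameter p = sin 22.5° / 0.42 km/s = 9.1115e-01 s/km.
Layer 1: θ = 22.50°; offset = 20.1·tan 22.50° = 8.3257 m.
Layer 2: sin θ = p·0.51 = 0.4647 → θ = 27.69°; offset = 16.1·tan 27.69° = 8.4491 m.
Layer 3: sin θ = p·0.78 = 0.7107 → θ = 45.29°; offset = 12.8·tan 45.29° = 12.9310 m.
Summing the layer offsets gives 29.7058 m.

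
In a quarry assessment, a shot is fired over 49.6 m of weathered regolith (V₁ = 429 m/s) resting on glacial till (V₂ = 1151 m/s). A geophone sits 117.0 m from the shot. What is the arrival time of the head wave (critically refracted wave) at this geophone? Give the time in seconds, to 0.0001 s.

0.3162 s

t = x/V₂ + 2h·√(V₂²−V₁²)/(V₁V₂).
√(V₂²−V₁²) = √(1151²−429²) = 1068.1 m/s; delay term = 2·49.6·1068.1/(429·1151) = 0.21457 s.
t = 117.0/1151 + 0.21457 = 0.31622 s.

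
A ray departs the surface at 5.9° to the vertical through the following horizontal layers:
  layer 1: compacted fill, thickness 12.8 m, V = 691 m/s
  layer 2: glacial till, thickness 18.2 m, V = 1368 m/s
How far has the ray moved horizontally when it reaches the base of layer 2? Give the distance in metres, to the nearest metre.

Apply Snell's law at each interface; in layer i the horizontal offset is hᵢ·tan θᵢ.
Layer 1: θ = 5.90°; offset = 12.8·tan 5.90° = 1.323 m.
Layer 2: sin θ = 1368·sin 5.9°/691 = 0.2035, θ = 11.74°; offset = 18.2·tan 11.74° = 3.783 m.
Σ offsets = 5.106 m.

5 m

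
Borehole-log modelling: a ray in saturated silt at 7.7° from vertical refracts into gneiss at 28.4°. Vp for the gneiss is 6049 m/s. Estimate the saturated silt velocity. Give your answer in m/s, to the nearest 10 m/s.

1700 m/s

sin 7.7° = 0.1340; sin 28.4° = 0.4756.
V₁ = V₂·(sin θ₁/sin θ₂) = 6049·(0.1340/0.4756) = 1704.04 m/s.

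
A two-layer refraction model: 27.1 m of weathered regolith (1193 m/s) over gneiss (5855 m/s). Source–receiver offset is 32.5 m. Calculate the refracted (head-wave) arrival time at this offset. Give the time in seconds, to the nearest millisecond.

θ_c = arcsin(V₁/V₂) = arcsin(1193/5855) = 11.76°, cos θ_c = 0.9790.
Intercept time tᵢ = 2h cos θ_c / V₁ = 2·27.1·0.9790/1193 = 0.04448 s.
t = x/V₂ + tᵢ = 32.5/5855 + 0.04448 = 0.05003 s.

0.050 s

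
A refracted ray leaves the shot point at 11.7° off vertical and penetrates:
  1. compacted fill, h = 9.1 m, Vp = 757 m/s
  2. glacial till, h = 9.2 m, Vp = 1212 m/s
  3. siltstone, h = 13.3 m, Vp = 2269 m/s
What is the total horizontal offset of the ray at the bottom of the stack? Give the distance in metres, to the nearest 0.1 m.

Apply Snell's law at each interface; in layer i the horizontal offset is hᵢ·tan θᵢ.
Layer 1: θ = 11.70°; offset = 9.1·tan 11.70° = 1.885 m.
Layer 2: sin θ = 1212·sin 11.7°/757 = 0.3247, θ = 18.95°; offset = 9.2·tan 18.95° = 3.158 m.
Layer 3: sin θ = 2269·sin 11.7°/757 = 0.6078, θ = 37.43°; offset = 13.3·tan 37.43° = 10.181 m.
Total horizontal offset = 15.223 m.

15.2 m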